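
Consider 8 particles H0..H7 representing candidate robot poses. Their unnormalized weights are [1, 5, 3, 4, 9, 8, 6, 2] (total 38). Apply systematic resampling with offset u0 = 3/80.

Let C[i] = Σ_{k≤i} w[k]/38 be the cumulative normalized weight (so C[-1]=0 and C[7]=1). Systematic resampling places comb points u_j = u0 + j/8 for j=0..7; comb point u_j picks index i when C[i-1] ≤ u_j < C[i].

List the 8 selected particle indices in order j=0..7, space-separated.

C = [1/38, 3/19, 9/38, 13/38, 11/19, 15/19, 18/19, 1]
j=0: u_0=3/80 ∈ [1/38, 3/19) → index 1
j=1: u_1=13/80 ∈ [3/19, 9/38) → index 2
j=2: u_2=23/80 ∈ [9/38, 13/38) → index 3
j=3: u_3=33/80 ∈ [13/38, 11/19) → index 4
j=4: u_4=43/80 ∈ [13/38, 11/19) → index 4
j=5: u_5=53/80 ∈ [11/19, 15/19) → index 5
j=6: u_6=63/80 ∈ [11/19, 15/19) → index 5
j=7: u_7=73/80 ∈ [15/19, 18/19) → index 6

1 2 3 4 4 5 5 6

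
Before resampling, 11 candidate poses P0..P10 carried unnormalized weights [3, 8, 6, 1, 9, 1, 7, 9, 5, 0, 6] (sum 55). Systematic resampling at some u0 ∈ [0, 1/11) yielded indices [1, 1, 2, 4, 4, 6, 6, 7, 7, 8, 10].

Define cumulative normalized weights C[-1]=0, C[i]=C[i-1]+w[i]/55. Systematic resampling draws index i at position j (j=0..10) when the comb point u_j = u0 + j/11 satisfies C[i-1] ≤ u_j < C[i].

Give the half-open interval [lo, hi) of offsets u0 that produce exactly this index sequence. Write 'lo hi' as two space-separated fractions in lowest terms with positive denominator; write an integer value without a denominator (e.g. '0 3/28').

3/55 4/55

C = [3/55, 1/5, 17/55, 18/55, 27/55, 28/55, 7/11, 4/5, 49/55, 49/55, 1]
j=0 picked index 1: u0 ∈ [3/55, 1/5)
j=1 picked index 1: u0 ∈ [-2/55, 6/55)
j=2 picked index 2: u0 ∈ [1/55, 7/55)
j=3 picked index 4: u0 ∈ [3/55, 12/55)
j=4 picked index 4: u0 ∈ [-2/55, 7/55)
j=5 picked index 6: u0 ∈ [3/55, 2/11)
j=6 picked index 6: u0 ∈ [-2/55, 1/11)
j=7 picked index 7: u0 ∈ [0, 9/55)
j=8 picked index 7: u0 ∈ [-1/11, 4/55)
j=9 picked index 8: u0 ∈ [-1/55, 4/55)
j=10 picked index 10: u0 ∈ [-1/55, 1/11)
intersection: [3/55, 4/55)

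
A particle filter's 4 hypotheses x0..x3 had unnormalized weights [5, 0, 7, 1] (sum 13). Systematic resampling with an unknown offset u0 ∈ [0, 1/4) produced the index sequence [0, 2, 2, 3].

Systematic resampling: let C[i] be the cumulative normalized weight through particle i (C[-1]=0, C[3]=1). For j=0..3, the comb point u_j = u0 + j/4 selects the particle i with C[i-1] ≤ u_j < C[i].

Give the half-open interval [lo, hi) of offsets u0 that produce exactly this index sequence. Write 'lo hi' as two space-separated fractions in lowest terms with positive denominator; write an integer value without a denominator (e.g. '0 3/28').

9/52 1/4

C = [5/13, 5/13, 12/13, 1]
j=0 picked index 0: u0 ∈ [0, 5/13)
j=1 picked index 2: u0 ∈ [7/52, 35/52)
j=2 picked index 2: u0 ∈ [-3/26, 11/26)
j=3 picked index 3: u0 ∈ [9/52, 1/4)
intersection: [9/52, 1/4)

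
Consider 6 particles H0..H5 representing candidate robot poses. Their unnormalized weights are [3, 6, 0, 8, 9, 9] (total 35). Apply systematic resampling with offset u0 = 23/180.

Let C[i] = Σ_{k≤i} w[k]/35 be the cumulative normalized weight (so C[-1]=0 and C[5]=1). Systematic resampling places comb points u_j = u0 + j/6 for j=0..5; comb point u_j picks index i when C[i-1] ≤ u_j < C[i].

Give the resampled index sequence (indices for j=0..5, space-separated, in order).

1 3 3 4 5 5

C = [3/35, 9/35, 9/35, 17/35, 26/35, 1]
j=0: u_0=23/180 ∈ [3/35, 9/35) → index 1
j=1: u_1=53/180 ∈ [9/35, 17/35) → index 3
j=2: u_2=83/180 ∈ [9/35, 17/35) → index 3
j=3: u_3=113/180 ∈ [17/35, 26/35) → index 4
j=4: u_4=143/180 ∈ [26/35, 1) → index 5
j=5: u_5=173/180 ∈ [26/35, 1) → index 5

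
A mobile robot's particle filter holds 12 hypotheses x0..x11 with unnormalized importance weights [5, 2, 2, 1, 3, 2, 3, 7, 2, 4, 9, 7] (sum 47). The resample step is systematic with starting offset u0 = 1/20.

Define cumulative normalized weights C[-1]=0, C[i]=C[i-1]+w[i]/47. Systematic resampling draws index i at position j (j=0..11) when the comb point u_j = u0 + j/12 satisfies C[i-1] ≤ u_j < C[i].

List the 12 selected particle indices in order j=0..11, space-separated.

0 1 4 5 7 7 8 9 10 10 11 11

C = [5/47, 7/47, 9/47, 10/47, 13/47, 15/47, 18/47, 25/47, 27/47, 31/47, 40/47, 1]
j=0: u_0=1/20 ∈ [0, 5/47) → index 0
j=1: u_1=2/15 ∈ [5/47, 7/47) → index 1
j=2: u_2=13/60 ∈ [10/47, 13/47) → index 4
j=3: u_3=3/10 ∈ [13/47, 15/47) → index 5
j=4: u_4=23/60 ∈ [18/47, 25/47) → index 7
j=5: u_5=7/15 ∈ [18/47, 25/47) → index 7
j=6: u_6=11/20 ∈ [25/47, 27/47) → index 8
j=7: u_7=19/30 ∈ [27/47, 31/47) → index 9
j=8: u_8=43/60 ∈ [31/47, 40/47) → index 10
j=9: u_9=4/5 ∈ [31/47, 40/47) → index 10
j=10: u_10=53/60 ∈ [40/47, 1) → index 11
j=11: u_11=29/30 ∈ [40/47, 1) → index 11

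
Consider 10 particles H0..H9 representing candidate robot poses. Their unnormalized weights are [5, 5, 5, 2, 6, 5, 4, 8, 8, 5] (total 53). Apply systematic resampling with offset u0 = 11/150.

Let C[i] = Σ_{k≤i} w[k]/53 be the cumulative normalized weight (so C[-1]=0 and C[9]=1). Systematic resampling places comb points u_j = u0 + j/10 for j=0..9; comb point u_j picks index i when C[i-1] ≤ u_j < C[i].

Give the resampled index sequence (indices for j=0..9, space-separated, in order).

0 1 2 4 5 6 7 8 8 9

C = [5/53, 10/53, 15/53, 17/53, 23/53, 28/53, 32/53, 40/53, 48/53, 1]
j=0: u_0=11/150 ∈ [0, 5/53) → index 0
j=1: u_1=13/75 ∈ [5/53, 10/53) → index 1
j=2: u_2=41/150 ∈ [10/53, 15/53) → index 2
j=3: u_3=28/75 ∈ [17/53, 23/53) → index 4
j=4: u_4=71/150 ∈ [23/53, 28/53) → index 5
j=5: u_5=43/75 ∈ [28/53, 32/53) → index 6
j=6: u_6=101/150 ∈ [32/53, 40/53) → index 7
j=7: u_7=58/75 ∈ [40/53, 48/53) → index 8
j=8: u_8=131/150 ∈ [40/53, 48/53) → index 8
j=9: u_9=73/75 ∈ [48/53, 1) → index 9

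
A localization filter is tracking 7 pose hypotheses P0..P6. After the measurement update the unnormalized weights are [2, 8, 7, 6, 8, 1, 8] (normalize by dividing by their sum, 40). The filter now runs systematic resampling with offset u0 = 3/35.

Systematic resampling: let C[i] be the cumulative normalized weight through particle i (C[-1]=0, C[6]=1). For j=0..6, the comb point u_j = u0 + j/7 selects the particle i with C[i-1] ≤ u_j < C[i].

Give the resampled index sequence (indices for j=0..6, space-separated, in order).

C = [1/20, 1/4, 17/40, 23/40, 31/40, 4/5, 1]
j=0: u_0=3/35 ∈ [1/20, 1/4) → index 1
j=1: u_1=8/35 ∈ [1/20, 1/4) → index 1
j=2: u_2=13/35 ∈ [1/4, 17/40) → index 2
j=3: u_3=18/35 ∈ [17/40, 23/40) → index 3
j=4: u_4=23/35 ∈ [23/40, 31/40) → index 4
j=5: u_5=4/5 ∈ [4/5, 1) → index 6
j=6: u_6=33/35 ∈ [4/5, 1) → index 6

1 1 2 3 4 6 6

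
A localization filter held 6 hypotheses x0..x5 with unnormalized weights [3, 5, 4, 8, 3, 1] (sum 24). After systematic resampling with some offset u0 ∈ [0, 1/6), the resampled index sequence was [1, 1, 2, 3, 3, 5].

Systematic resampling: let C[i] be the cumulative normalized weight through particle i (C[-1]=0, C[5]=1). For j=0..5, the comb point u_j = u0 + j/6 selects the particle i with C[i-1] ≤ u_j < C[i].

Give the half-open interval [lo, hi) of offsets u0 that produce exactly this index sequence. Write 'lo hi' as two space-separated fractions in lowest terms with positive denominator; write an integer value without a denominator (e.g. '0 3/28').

C = [1/8, 1/3, 1/2, 5/6, 23/24, 1]
j=0 picked index 1: u0 ∈ [1/8, 1/3)
j=1 picked index 1: u0 ∈ [-1/24, 1/6)
j=2 picked index 2: u0 ∈ [0, 1/6)
j=3 picked index 3: u0 ∈ [0, 1/3)
j=4 picked index 3: u0 ∈ [-1/6, 1/6)
j=5 picked index 5: u0 ∈ [1/8, 1/6)
intersection: [1/8, 1/6)

1/8 1/6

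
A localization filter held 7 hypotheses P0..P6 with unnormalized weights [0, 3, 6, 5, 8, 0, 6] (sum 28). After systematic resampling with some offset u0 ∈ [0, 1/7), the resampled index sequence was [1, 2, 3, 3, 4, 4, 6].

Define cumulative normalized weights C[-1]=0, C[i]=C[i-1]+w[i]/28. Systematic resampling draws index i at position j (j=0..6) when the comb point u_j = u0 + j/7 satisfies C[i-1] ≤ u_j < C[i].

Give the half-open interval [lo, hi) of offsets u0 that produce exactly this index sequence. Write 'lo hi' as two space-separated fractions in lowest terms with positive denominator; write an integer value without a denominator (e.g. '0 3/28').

1/28 1/14

C = [0, 3/28, 9/28, 1/2, 11/14, 11/14, 1]
j=0 picked index 1: u0 ∈ [0, 3/28)
j=1 picked index 2: u0 ∈ [-1/28, 5/28)
j=2 picked index 3: u0 ∈ [1/28, 3/14)
j=3 picked index 3: u0 ∈ [-3/28, 1/14)
j=4 picked index 4: u0 ∈ [-1/14, 3/14)
j=5 picked index 4: u0 ∈ [-3/14, 1/14)
j=6 picked index 6: u0 ∈ [-1/14, 1/7)
intersection: [1/28, 1/14)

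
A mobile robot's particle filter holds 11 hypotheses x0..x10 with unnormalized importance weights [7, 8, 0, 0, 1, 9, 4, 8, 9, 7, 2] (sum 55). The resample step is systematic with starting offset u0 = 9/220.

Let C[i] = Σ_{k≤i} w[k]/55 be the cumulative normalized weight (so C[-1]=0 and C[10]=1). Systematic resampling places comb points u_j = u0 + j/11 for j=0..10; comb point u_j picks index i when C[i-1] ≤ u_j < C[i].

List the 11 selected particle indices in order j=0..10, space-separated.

C = [7/55, 3/11, 3/11, 3/11, 16/55, 5/11, 29/55, 37/55, 46/55, 53/55, 1]
j=0: u_0=9/220 ∈ [0, 7/55) → index 0
j=1: u_1=29/220 ∈ [7/55, 3/11) → index 1
j=2: u_2=49/220 ∈ [7/55, 3/11) → index 1
j=3: u_3=69/220 ∈ [16/55, 5/11) → index 5
j=4: u_4=89/220 ∈ [16/55, 5/11) → index 5
j=5: u_5=109/220 ∈ [5/11, 29/55) → index 6
j=6: u_6=129/220 ∈ [29/55, 37/55) → index 7
j=7: u_7=149/220 ∈ [37/55, 46/55) → index 8
j=8: u_8=169/220 ∈ [37/55, 46/55) → index 8
j=9: u_9=189/220 ∈ [46/55, 53/55) → index 9
j=10: u_10=19/20 ∈ [46/55, 53/55) → index 9

0 1 1 5 5 6 7 8 8 9 9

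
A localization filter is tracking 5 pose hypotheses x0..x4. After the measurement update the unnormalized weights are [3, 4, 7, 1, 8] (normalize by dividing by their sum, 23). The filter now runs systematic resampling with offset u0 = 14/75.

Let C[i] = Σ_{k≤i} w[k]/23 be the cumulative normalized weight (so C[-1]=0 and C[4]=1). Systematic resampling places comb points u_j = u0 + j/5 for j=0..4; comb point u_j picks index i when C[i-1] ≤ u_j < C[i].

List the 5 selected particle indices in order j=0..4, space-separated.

C = [3/23, 7/23, 14/23, 15/23, 1]
j=0: u_0=14/75 ∈ [3/23, 7/23) → index 1
j=1: u_1=29/75 ∈ [7/23, 14/23) → index 2
j=2: u_2=44/75 ∈ [7/23, 14/23) → index 2
j=3: u_3=59/75 ∈ [15/23, 1) → index 4
j=4: u_4=74/75 ∈ [15/23, 1) → index 4

1 2 2 4 4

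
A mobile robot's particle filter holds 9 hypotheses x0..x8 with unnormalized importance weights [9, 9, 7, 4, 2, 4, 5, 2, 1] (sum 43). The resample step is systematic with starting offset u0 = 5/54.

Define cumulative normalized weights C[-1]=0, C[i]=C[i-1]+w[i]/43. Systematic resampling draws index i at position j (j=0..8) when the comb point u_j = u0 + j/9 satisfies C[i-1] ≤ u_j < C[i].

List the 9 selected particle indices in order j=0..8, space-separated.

C = [9/43, 18/43, 25/43, 29/43, 31/43, 35/43, 40/43, 42/43, 1]
j=0: u_0=5/54 ∈ [0, 9/43) → index 0
j=1: u_1=11/54 ∈ [0, 9/43) → index 0
j=2: u_2=17/54 ∈ [9/43, 18/43) → index 1
j=3: u_3=23/54 ∈ [18/43, 25/43) → index 2
j=4: u_4=29/54 ∈ [18/43, 25/43) → index 2
j=5: u_5=35/54 ∈ [25/43, 29/43) → index 3
j=6: u_6=41/54 ∈ [31/43, 35/43) → index 5
j=7: u_7=47/54 ∈ [35/43, 40/43) → index 6
j=8: u_8=53/54 ∈ [42/43, 1) → index 8

0 0 1 2 2 3 5 6 8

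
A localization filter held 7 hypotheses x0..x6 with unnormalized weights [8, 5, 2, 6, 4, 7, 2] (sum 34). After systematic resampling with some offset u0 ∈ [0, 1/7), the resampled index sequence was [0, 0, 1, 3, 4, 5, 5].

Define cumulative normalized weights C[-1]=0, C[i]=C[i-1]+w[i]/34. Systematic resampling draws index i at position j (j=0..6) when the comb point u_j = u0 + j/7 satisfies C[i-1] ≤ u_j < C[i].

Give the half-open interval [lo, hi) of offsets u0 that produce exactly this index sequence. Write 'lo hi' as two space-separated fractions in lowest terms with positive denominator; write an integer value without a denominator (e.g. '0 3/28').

C = [4/17, 13/34, 15/34, 21/34, 25/34, 16/17, 1]
j=0 picked index 0: u0 ∈ [0, 4/17)
j=1 picked index 0: u0 ∈ [-1/7, 11/119)
j=2 picked index 1: u0 ∈ [-6/119, 23/238)
j=3 picked index 3: u0 ∈ [3/238, 45/238)
j=4 picked index 4: u0 ∈ [11/238, 39/238)
j=5 picked index 5: u0 ∈ [5/238, 27/119)
j=6 picked index 5: u0 ∈ [-29/238, 10/119)
intersection: [11/238, 10/119)

11/238 10/119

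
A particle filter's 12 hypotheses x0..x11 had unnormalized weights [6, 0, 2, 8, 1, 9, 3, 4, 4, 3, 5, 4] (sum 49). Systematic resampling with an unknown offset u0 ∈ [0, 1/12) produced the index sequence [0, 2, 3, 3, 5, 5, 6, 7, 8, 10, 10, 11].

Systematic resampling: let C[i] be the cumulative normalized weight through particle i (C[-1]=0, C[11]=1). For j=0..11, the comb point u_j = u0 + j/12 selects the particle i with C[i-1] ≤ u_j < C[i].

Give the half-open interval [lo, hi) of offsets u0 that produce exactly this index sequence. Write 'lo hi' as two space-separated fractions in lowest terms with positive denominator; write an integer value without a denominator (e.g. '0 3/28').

C = [6/49, 6/49, 8/49, 16/49, 17/49, 26/49, 29/49, 33/49, 37/49, 40/49, 45/49, 1]
j=0 picked index 0: u0 ∈ [0, 6/49)
j=1 picked index 2: u0 ∈ [23/588, 47/588)
j=2 picked index 3: u0 ∈ [-1/294, 47/294)
j=3 picked index 3: u0 ∈ [-17/196, 15/196)
j=4 picked index 5: u0 ∈ [2/147, 29/147)
j=5 picked index 5: u0 ∈ [-41/588, 67/588)
j=6 picked index 6: u0 ∈ [3/98, 9/98)
j=7 picked index 7: u0 ∈ [5/588, 53/588)
j=8 picked index 8: u0 ∈ [1/147, 13/147)
j=9 picked index 10: u0 ∈ [13/196, 33/196)
j=10 picked index 10: u0 ∈ [-5/294, 25/294)
j=11 picked index 11: u0 ∈ [1/588, 1/12)
intersection: [13/196, 15/196)

13/196 15/196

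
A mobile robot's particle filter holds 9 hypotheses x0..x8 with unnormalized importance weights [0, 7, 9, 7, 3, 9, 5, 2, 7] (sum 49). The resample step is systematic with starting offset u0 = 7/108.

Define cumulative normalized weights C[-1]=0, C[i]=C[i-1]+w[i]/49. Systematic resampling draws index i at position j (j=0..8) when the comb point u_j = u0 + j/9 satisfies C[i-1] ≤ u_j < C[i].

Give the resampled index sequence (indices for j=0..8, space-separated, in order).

1 2 2 3 4 5 6 7 8

C = [0, 1/7, 16/49, 23/49, 26/49, 5/7, 40/49, 6/7, 1]
j=0: u_0=7/108 ∈ [0, 1/7) → index 1
j=1: u_1=19/108 ∈ [1/7, 16/49) → index 2
j=2: u_2=31/108 ∈ [1/7, 16/49) → index 2
j=3: u_3=43/108 ∈ [16/49, 23/49) → index 3
j=4: u_4=55/108 ∈ [23/49, 26/49) → index 4
j=5: u_5=67/108 ∈ [26/49, 5/7) → index 5
j=6: u_6=79/108 ∈ [5/7, 40/49) → index 6
j=7: u_7=91/108 ∈ [40/49, 6/7) → index 7
j=8: u_8=103/108 ∈ [6/7, 1) → index 8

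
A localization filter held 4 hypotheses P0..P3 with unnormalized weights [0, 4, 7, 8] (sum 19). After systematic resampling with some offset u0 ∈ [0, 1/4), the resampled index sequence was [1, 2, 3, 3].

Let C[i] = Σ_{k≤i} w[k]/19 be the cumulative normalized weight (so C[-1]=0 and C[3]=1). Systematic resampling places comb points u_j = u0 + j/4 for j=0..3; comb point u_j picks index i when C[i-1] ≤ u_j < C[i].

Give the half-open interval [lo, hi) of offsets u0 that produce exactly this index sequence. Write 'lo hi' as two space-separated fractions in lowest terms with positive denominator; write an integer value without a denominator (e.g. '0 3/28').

C = [0, 4/19, 11/19, 1]
j=0 picked index 1: u0 ∈ [0, 4/19)
j=1 picked index 2: u0 ∈ [-3/76, 25/76)
j=2 picked index 3: u0 ∈ [3/38, 1/2)
j=3 picked index 3: u0 ∈ [-13/76, 1/4)
intersection: [3/38, 4/19)

3/38 4/19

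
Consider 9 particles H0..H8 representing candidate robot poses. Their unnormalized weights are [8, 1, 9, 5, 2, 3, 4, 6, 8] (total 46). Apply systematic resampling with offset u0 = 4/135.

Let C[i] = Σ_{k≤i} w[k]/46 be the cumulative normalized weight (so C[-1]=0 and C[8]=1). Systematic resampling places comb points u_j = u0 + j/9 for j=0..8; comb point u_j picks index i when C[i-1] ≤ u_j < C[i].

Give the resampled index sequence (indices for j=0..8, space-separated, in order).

0 0 2 2 3 5 7 7 8

C = [4/23, 9/46, 9/23, 1/2, 25/46, 14/23, 16/23, 19/23, 1]
j=0: u_0=4/135 ∈ [0, 4/23) → index 0
j=1: u_1=19/135 ∈ [0, 4/23) → index 0
j=2: u_2=34/135 ∈ [9/46, 9/23) → index 2
j=3: u_3=49/135 ∈ [9/46, 9/23) → index 2
j=4: u_4=64/135 ∈ [9/23, 1/2) → index 3
j=5: u_5=79/135 ∈ [25/46, 14/23) → index 5
j=6: u_6=94/135 ∈ [16/23, 19/23) → index 7
j=7: u_7=109/135 ∈ [16/23, 19/23) → index 7
j=8: u_8=124/135 ∈ [19/23, 1) → index 8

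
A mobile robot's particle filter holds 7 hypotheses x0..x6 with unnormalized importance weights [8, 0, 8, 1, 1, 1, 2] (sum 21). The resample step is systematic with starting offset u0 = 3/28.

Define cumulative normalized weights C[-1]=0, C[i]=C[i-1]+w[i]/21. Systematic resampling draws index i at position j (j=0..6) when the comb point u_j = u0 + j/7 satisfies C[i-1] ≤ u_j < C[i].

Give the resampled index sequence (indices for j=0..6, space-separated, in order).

C = [8/21, 8/21, 16/21, 17/21, 6/7, 19/21, 1]
j=0: u_0=3/28 ∈ [0, 8/21) → index 0
j=1: u_1=1/4 ∈ [0, 8/21) → index 0
j=2: u_2=11/28 ∈ [8/21, 16/21) → index 2
j=3: u_3=15/28 ∈ [8/21, 16/21) → index 2
j=4: u_4=19/28 ∈ [8/21, 16/21) → index 2
j=5: u_5=23/28 ∈ [17/21, 6/7) → index 4
j=6: u_6=27/28 ∈ [19/21, 1) → index 6

0 0 2 2 2 4 6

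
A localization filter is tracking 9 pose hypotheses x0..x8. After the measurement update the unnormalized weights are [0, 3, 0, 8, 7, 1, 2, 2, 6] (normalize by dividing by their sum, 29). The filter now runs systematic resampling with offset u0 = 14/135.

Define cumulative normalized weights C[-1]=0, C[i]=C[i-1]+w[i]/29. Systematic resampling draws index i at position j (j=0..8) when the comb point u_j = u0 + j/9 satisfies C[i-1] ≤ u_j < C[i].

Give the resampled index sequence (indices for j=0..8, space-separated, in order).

3 3 3 4 4 6 7 8 8

C = [0, 3/29, 3/29, 11/29, 18/29, 19/29, 21/29, 23/29, 1]
j=0: u_0=14/135 ∈ [3/29, 11/29) → index 3
j=1: u_1=29/135 ∈ [3/29, 11/29) → index 3
j=2: u_2=44/135 ∈ [3/29, 11/29) → index 3
j=3: u_3=59/135 ∈ [11/29, 18/29) → index 4
j=4: u_4=74/135 ∈ [11/29, 18/29) → index 4
j=5: u_5=89/135 ∈ [19/29, 21/29) → index 6
j=6: u_6=104/135 ∈ [21/29, 23/29) → index 7
j=7: u_7=119/135 ∈ [23/29, 1) → index 8
j=8: u_8=134/135 ∈ [23/29, 1) → index 8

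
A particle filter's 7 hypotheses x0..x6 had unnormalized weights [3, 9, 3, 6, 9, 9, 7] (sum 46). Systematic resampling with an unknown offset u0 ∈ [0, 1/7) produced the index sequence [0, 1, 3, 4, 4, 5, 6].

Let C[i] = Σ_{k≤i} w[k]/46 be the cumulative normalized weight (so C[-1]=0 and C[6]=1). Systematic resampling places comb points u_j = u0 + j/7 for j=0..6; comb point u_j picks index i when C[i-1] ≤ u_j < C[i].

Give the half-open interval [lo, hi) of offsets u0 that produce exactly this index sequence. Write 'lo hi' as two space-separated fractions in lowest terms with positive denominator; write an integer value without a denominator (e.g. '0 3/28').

C = [3/46, 6/23, 15/46, 21/46, 15/23, 39/46, 1]
j=0 picked index 0: u0 ∈ [0, 3/46)
j=1 picked index 1: u0 ∈ [-25/322, 19/161)
j=2 picked index 3: u0 ∈ [13/322, 55/322)
j=3 picked index 4: u0 ∈ [9/322, 36/161)
j=4 picked index 4: u0 ∈ [-37/322, 13/161)
j=5 picked index 5: u0 ∈ [-10/161, 43/322)
j=6 picked index 6: u0 ∈ [-3/322, 1/7)
intersection: [13/322, 3/46)

13/322 3/46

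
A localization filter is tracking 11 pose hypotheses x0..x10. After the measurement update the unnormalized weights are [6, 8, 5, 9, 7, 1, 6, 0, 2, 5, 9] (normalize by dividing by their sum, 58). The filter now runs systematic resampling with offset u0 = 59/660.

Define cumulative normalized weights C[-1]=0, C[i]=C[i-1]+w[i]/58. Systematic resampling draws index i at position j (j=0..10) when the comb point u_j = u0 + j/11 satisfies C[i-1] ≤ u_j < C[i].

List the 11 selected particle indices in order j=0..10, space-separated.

C = [3/29, 7/29, 19/58, 14/29, 35/58, 18/29, 21/29, 21/29, 22/29, 49/58, 1]
j=0: u_0=59/660 ∈ [0, 3/29) → index 0
j=1: u_1=119/660 ∈ [3/29, 7/29) → index 1
j=2: u_2=179/660 ∈ [7/29, 19/58) → index 2
j=3: u_3=239/660 ∈ [19/58, 14/29) → index 3
j=4: u_4=299/660 ∈ [19/58, 14/29) → index 3
j=5: u_5=359/660 ∈ [14/29, 35/58) → index 4
j=6: u_6=419/660 ∈ [18/29, 21/29) → index 6
j=7: u_7=479/660 ∈ [21/29, 22/29) → index 8
j=8: u_8=49/60 ∈ [22/29, 49/58) → index 9
j=9: u_9=599/660 ∈ [49/58, 1) → index 10
j=10: u_10=659/660 ∈ [49/58, 1) → index 10

0 1 2 3 3 4 6 8 9 10 10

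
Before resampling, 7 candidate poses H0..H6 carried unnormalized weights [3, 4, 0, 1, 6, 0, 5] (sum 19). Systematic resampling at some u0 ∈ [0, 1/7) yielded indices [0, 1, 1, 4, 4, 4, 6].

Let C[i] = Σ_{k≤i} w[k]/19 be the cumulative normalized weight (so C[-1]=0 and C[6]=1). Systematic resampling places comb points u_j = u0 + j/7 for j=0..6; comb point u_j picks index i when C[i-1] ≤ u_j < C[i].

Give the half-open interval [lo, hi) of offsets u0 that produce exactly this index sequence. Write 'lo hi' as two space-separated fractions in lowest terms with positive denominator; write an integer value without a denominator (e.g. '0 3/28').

2/133 3/133

C = [3/19, 7/19, 7/19, 8/19, 14/19, 14/19, 1]
j=0 picked index 0: u0 ∈ [0, 3/19)
j=1 picked index 1: u0 ∈ [2/133, 30/133)
j=2 picked index 1: u0 ∈ [-17/133, 11/133)
j=3 picked index 4: u0 ∈ [-1/133, 41/133)
j=4 picked index 4: u0 ∈ [-20/133, 22/133)
j=5 picked index 4: u0 ∈ [-39/133, 3/133)
j=6 picked index 6: u0 ∈ [-16/133, 1/7)
intersection: [2/133, 3/133)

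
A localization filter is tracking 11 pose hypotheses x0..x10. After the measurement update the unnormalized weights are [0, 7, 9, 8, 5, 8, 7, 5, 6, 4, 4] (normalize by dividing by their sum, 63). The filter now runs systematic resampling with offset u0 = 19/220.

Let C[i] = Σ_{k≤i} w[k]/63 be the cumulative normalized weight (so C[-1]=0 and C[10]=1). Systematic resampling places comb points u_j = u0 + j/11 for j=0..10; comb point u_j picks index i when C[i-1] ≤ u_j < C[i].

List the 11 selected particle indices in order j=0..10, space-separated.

C = [0, 1/9, 16/63, 8/21, 29/63, 37/63, 44/63, 7/9, 55/63, 59/63, 1]
j=0: u_0=19/220 ∈ [0, 1/9) → index 1
j=1: u_1=39/220 ∈ [1/9, 16/63) → index 2
j=2: u_2=59/220 ∈ [16/63, 8/21) → index 3
j=3: u_3=79/220 ∈ [16/63, 8/21) → index 3
j=4: u_4=9/20 ∈ [8/21, 29/63) → index 4
j=5: u_5=119/220 ∈ [29/63, 37/63) → index 5
j=6: u_6=139/220 ∈ [37/63, 44/63) → index 6
j=7: u_7=159/220 ∈ [44/63, 7/9) → index 7
j=8: u_8=179/220 ∈ [7/9, 55/63) → index 8
j=9: u_9=199/220 ∈ [55/63, 59/63) → index 9
j=10: u_10=219/220 ∈ [59/63, 1) → index 10

1 2 3 3 4 5 6 7 8 9 10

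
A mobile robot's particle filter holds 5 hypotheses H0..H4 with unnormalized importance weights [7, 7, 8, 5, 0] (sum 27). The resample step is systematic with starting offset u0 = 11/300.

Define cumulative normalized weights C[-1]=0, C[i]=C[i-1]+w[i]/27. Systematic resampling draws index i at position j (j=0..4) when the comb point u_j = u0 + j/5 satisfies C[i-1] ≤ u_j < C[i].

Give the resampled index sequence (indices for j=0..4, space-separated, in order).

C = [7/27, 14/27, 22/27, 1, 1]
j=0: u_0=11/300 ∈ [0, 7/27) → index 0
j=1: u_1=71/300 ∈ [0, 7/27) → index 0
j=2: u_2=131/300 ∈ [7/27, 14/27) → index 1
j=3: u_3=191/300 ∈ [14/27, 22/27) → index 2
j=4: u_4=251/300 ∈ [22/27, 1) → index 3

0 0 1 2 3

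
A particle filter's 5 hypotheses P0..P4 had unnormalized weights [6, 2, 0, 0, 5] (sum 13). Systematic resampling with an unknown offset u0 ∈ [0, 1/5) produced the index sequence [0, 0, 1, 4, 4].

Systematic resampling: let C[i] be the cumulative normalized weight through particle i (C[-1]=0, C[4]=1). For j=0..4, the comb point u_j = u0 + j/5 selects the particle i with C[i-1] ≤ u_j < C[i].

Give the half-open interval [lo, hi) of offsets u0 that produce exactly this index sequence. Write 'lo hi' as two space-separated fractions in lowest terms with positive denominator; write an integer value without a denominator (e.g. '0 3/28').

C = [6/13, 8/13, 8/13, 8/13, 1]
j=0 picked index 0: u0 ∈ [0, 6/13)
j=1 picked index 0: u0 ∈ [-1/5, 17/65)
j=2 picked index 1: u0 ∈ [4/65, 14/65)
j=3 picked index 4: u0 ∈ [1/65, 2/5)
j=4 picked index 4: u0 ∈ [-12/65, 1/5)
intersection: [4/65, 1/5)

4/65 1/5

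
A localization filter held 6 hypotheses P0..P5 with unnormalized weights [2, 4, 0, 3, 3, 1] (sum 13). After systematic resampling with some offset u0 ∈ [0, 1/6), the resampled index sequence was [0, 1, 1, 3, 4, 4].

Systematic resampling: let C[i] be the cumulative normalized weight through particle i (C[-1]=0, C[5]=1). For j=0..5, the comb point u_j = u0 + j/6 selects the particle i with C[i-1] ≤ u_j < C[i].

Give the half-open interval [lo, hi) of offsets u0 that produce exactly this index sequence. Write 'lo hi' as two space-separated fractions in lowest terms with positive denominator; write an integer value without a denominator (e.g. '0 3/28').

C = [2/13, 6/13, 6/13, 9/13, 12/13, 1]
j=0 picked index 0: u0 ∈ [0, 2/13)
j=1 picked index 1: u0 ∈ [-1/78, 23/78)
j=2 picked index 1: u0 ∈ [-7/39, 5/39)
j=3 picked index 3: u0 ∈ [-1/26, 5/26)
j=4 picked index 4: u0 ∈ [1/39, 10/39)
j=5 picked index 4: u0 ∈ [-11/78, 7/78)
intersection: [1/39, 7/78)

1/39 7/78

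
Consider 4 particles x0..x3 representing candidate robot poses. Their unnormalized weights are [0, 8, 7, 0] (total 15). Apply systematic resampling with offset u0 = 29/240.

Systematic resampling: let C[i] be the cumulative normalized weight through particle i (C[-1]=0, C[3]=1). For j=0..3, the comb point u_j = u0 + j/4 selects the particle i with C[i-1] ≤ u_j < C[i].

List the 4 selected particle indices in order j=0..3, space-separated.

C = [0, 8/15, 1, 1]
j=0: u_0=29/240 ∈ [0, 8/15) → index 1
j=1: u_1=89/240 ∈ [0, 8/15) → index 1
j=2: u_2=149/240 ∈ [8/15, 1) → index 2
j=3: u_3=209/240 ∈ [8/15, 1) → index 2

1 1 2 2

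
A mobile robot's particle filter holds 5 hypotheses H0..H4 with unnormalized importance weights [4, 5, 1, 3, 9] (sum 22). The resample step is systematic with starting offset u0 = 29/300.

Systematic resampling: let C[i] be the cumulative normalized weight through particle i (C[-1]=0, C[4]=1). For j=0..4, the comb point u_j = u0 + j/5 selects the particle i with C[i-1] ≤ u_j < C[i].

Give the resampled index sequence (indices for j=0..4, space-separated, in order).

C = [2/11, 9/22, 5/11, 13/22, 1]
j=0: u_0=29/300 ∈ [0, 2/11) → index 0
j=1: u_1=89/300 ∈ [2/11, 9/22) → index 1
j=2: u_2=149/300 ∈ [5/11, 13/22) → index 3
j=3: u_3=209/300 ∈ [13/22, 1) → index 4
j=4: u_4=269/300 ∈ [13/22, 1) → index 4

0 1 3 4 4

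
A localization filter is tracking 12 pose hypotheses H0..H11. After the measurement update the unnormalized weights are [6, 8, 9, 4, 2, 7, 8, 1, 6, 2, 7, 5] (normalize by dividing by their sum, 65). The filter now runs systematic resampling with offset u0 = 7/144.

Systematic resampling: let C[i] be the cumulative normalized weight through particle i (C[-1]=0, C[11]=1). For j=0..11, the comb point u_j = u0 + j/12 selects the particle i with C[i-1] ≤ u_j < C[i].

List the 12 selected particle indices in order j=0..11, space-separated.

0 1 1 2 3 5 5 6 8 9 10 11

C = [6/65, 14/65, 23/65, 27/65, 29/65, 36/65, 44/65, 9/13, 51/65, 53/65, 12/13, 1]
j=0: u_0=7/144 ∈ [0, 6/65) → index 0
j=1: u_1=19/144 ∈ [6/65, 14/65) → index 1
j=2: u_2=31/144 ∈ [6/65, 14/65) → index 1
j=3: u_3=43/144 ∈ [14/65, 23/65) → index 2
j=4: u_4=55/144 ∈ [23/65, 27/65) → index 3
j=5: u_5=67/144 ∈ [29/65, 36/65) → index 5
j=6: u_6=79/144 ∈ [29/65, 36/65) → index 5
j=7: u_7=91/144 ∈ [36/65, 44/65) → index 6
j=8: u_8=103/144 ∈ [9/13, 51/65) → index 8
j=9: u_9=115/144 ∈ [51/65, 53/65) → index 9
j=10: u_10=127/144 ∈ [53/65, 12/13) → index 10
j=11: u_11=139/144 ∈ [12/13, 1) → index 11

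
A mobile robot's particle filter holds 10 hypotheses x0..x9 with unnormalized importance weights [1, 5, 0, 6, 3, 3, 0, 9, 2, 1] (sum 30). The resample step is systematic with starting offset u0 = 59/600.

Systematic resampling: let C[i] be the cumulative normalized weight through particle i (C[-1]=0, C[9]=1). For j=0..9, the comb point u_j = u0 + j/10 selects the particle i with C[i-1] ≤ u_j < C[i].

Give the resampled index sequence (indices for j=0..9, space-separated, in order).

1 1 3 3 4 5 7 7 7 9

C = [1/30, 1/5, 1/5, 2/5, 1/2, 3/5, 3/5, 9/10, 29/30, 1]
j=0: u_0=59/600 ∈ [1/30, 1/5) → index 1
j=1: u_1=119/600 ∈ [1/30, 1/5) → index 1
j=2: u_2=179/600 ∈ [1/5, 2/5) → index 3
j=3: u_3=239/600 ∈ [1/5, 2/5) → index 3
j=4: u_4=299/600 ∈ [2/5, 1/2) → index 4
j=5: u_5=359/600 ∈ [1/2, 3/5) → index 5
j=6: u_6=419/600 ∈ [3/5, 9/10) → index 7
j=7: u_7=479/600 ∈ [3/5, 9/10) → index 7
j=8: u_8=539/600 ∈ [3/5, 9/10) → index 7
j=9: u_9=599/600 ∈ [29/30, 1) → index 9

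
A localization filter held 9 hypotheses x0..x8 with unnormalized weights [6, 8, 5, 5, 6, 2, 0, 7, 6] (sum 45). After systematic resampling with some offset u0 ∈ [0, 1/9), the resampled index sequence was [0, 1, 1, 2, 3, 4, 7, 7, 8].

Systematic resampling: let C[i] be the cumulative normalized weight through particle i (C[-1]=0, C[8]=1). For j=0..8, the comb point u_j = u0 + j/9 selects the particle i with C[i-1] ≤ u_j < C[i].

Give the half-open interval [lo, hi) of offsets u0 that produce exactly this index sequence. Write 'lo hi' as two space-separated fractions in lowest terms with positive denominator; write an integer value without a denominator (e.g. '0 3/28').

C = [2/15, 14/45, 19/45, 8/15, 2/3, 32/45, 32/45, 13/15, 1]
j=0 picked index 0: u0 ∈ [0, 2/15)
j=1 picked index 1: u0 ∈ [1/45, 1/5)
j=2 picked index 1: u0 ∈ [-4/45, 4/45)
j=3 picked index 2: u0 ∈ [-1/45, 4/45)
j=4 picked index 3: u0 ∈ [-1/45, 4/45)
j=5 picked index 4: u0 ∈ [-1/45, 1/9)
j=6 picked index 7: u0 ∈ [2/45, 1/5)
j=7 picked index 7: u0 ∈ [-1/15, 4/45)
j=8 picked index 8: u0 ∈ [-1/45, 1/9)
intersection: [2/45, 4/45)

2/45 4/45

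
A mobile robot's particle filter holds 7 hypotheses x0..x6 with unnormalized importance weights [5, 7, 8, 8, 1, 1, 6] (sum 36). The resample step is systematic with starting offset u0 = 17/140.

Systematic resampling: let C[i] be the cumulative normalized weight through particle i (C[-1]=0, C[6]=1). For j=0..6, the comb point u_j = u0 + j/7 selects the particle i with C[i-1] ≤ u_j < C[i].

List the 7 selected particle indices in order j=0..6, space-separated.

0 1 2 2 3 6 6

C = [5/36, 1/3, 5/9, 7/9, 29/36, 5/6, 1]
j=0: u_0=17/140 ∈ [0, 5/36) → index 0
j=1: u_1=37/140 ∈ [5/36, 1/3) → index 1
j=2: u_2=57/140 ∈ [1/3, 5/9) → index 2
j=3: u_3=11/20 ∈ [1/3, 5/9) → index 2
j=4: u_4=97/140 ∈ [5/9, 7/9) → index 3
j=5: u_5=117/140 ∈ [5/6, 1) → index 6
j=6: u_6=137/140 ∈ [5/6, 1) → index 6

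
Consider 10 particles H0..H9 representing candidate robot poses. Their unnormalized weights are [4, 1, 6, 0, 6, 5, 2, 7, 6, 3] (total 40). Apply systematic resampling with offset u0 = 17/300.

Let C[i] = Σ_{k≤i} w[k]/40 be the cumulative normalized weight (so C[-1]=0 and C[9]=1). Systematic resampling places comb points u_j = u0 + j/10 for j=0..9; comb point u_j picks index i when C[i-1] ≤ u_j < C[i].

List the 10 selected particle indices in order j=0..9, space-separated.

C = [1/10, 1/8, 11/40, 11/40, 17/40, 11/20, 3/5, 31/40, 37/40, 1]
j=0: u_0=17/300 ∈ [0, 1/10) → index 0
j=1: u_1=47/300 ∈ [1/8, 11/40) → index 2
j=2: u_2=77/300 ∈ [1/8, 11/40) → index 2
j=3: u_3=107/300 ∈ [11/40, 17/40) → index 4
j=4: u_4=137/300 ∈ [17/40, 11/20) → index 5
j=5: u_5=167/300 ∈ [11/20, 3/5) → index 6
j=6: u_6=197/300 ∈ [3/5, 31/40) → index 7
j=7: u_7=227/300 ∈ [3/5, 31/40) → index 7
j=8: u_8=257/300 ∈ [31/40, 37/40) → index 8
j=9: u_9=287/300 ∈ [37/40, 1) → index 9

0 2 2 4 5 6 7 7 8 9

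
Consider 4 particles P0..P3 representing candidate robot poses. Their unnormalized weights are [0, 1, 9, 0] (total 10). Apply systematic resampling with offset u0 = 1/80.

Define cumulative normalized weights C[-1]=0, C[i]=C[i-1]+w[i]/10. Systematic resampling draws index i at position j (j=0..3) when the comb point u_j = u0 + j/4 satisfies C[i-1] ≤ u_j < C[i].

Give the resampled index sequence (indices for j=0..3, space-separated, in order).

C = [0, 1/10, 1, 1]
j=0: u_0=1/80 ∈ [0, 1/10) → index 1
j=1: u_1=21/80 ∈ [1/10, 1) → index 2
j=2: u_2=41/80 ∈ [1/10, 1) → index 2
j=3: u_3=61/80 ∈ [1/10, 1) → index 2

1 2 2 2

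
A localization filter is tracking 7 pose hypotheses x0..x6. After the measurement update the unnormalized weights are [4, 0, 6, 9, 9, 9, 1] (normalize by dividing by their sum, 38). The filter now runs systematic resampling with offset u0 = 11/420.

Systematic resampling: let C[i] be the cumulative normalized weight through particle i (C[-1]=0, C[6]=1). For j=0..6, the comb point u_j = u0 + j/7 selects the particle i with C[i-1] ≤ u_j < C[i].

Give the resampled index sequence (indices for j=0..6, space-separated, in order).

0 2 3 3 4 5 5

C = [2/19, 2/19, 5/19, 1/2, 14/19, 37/38, 1]
j=0: u_0=11/420 ∈ [0, 2/19) → index 0
j=1: u_1=71/420 ∈ [2/19, 5/19) → index 2
j=2: u_2=131/420 ∈ [5/19, 1/2) → index 3
j=3: u_3=191/420 ∈ [5/19, 1/2) → index 3
j=4: u_4=251/420 ∈ [1/2, 14/19) → index 4
j=5: u_5=311/420 ∈ [14/19, 37/38) → index 5
j=6: u_6=53/60 ∈ [14/19, 37/38) → index 5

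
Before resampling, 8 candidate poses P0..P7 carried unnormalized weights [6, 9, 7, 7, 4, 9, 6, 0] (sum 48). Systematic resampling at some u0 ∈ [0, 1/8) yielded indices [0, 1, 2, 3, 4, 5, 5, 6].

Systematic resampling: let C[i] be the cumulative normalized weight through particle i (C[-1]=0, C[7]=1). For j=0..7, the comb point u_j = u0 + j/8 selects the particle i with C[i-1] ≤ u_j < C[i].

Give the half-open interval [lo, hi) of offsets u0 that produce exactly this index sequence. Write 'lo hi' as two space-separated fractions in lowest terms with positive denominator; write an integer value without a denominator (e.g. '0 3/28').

C = [1/8, 5/16, 11/24, 29/48, 11/16, 7/8, 1, 1]
j=0 picked index 0: u0 ∈ [0, 1/8)
j=1 picked index 1: u0 ∈ [0, 3/16)
j=2 picked index 2: u0 ∈ [1/16, 5/24)
j=3 picked index 3: u0 ∈ [1/12, 11/48)
j=4 picked index 4: u0 ∈ [5/48, 3/16)
j=5 picked index 5: u0 ∈ [1/16, 1/4)
j=6 picked index 5: u0 ∈ [-1/16, 1/8)
j=7 picked index 6: u0 ∈ [0, 1/8)
intersection: [5/48, 1/8)

5/48 1/8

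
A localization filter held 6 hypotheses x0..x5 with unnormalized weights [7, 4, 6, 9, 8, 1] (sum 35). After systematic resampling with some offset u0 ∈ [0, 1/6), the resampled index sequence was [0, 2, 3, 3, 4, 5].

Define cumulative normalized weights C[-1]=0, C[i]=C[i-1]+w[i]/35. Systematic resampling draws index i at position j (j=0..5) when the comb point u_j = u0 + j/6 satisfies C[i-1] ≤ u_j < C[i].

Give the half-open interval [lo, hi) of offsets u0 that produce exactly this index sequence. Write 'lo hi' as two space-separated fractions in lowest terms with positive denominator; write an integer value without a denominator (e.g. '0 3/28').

C = [1/5, 11/35, 17/35, 26/35, 34/35, 1]
j=0 picked index 0: u0 ∈ [0, 1/5)
j=1 picked index 2: u0 ∈ [31/210, 67/210)
j=2 picked index 3: u0 ∈ [16/105, 43/105)
j=3 picked index 3: u0 ∈ [-1/70, 17/70)
j=4 picked index 4: u0 ∈ [8/105, 32/105)
j=5 picked index 5: u0 ∈ [29/210, 1/6)
intersection: [16/105, 1/6)

16/105 1/6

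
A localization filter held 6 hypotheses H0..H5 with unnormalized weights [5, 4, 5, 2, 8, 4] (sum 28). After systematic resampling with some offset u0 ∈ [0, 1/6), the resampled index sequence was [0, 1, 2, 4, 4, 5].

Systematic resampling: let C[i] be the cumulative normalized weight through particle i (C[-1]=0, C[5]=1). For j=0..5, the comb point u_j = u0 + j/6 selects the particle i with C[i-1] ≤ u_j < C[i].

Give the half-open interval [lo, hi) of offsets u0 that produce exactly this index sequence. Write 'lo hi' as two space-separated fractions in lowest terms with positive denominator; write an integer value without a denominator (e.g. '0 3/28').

C = [5/28, 9/28, 1/2, 4/7, 6/7, 1]
j=0 picked index 0: u0 ∈ [0, 5/28)
j=1 picked index 1: u0 ∈ [1/84, 13/84)
j=2 picked index 2: u0 ∈ [-1/84, 1/6)
j=3 picked index 4: u0 ∈ [1/14, 5/14)
j=4 picked index 4: u0 ∈ [-2/21, 4/21)
j=5 picked index 5: u0 ∈ [1/42, 1/6)
intersection: [1/14, 13/84)

1/14 13/84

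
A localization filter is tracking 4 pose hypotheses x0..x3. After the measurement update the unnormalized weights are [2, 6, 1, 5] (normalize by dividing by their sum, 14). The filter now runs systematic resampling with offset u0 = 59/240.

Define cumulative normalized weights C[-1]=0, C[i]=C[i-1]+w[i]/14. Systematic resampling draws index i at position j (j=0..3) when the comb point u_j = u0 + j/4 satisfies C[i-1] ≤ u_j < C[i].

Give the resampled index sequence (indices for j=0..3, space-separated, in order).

1 1 3 3

C = [1/7, 4/7, 9/14, 1]
j=0: u_0=59/240 ∈ [1/7, 4/7) → index 1
j=1: u_1=119/240 ∈ [1/7, 4/7) → index 1
j=2: u_2=179/240 ∈ [9/14, 1) → index 3
j=3: u_3=239/240 ∈ [9/14, 1) → index 3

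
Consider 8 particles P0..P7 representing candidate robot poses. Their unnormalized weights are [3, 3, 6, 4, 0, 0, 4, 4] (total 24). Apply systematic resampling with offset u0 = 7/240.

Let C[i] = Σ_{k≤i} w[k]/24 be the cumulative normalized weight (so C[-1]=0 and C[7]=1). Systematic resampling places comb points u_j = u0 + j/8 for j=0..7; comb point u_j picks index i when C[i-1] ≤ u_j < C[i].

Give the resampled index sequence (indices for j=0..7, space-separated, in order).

C = [1/8, 1/4, 1/2, 2/3, 2/3, 2/3, 5/6, 1]
j=0: u_0=7/240 ∈ [0, 1/8) → index 0
j=1: u_1=37/240 ∈ [1/8, 1/4) → index 1
j=2: u_2=67/240 ∈ [1/4, 1/2) → index 2
j=3: u_3=97/240 ∈ [1/4, 1/2) → index 2
j=4: u_4=127/240 ∈ [1/2, 2/3) → index 3
j=5: u_5=157/240 ∈ [1/2, 2/3) → index 3
j=6: u_6=187/240 ∈ [2/3, 5/6) → index 6
j=7: u_7=217/240 ∈ [5/6, 1) → index 7

0 1 2 2 3 3 6 7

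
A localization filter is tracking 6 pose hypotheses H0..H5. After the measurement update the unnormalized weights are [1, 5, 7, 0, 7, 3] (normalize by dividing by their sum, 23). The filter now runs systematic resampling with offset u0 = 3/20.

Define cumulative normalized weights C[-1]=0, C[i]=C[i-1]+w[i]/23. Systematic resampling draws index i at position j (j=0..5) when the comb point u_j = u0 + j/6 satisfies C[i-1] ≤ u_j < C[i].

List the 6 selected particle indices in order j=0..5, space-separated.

1 2 2 4 4 5

C = [1/23, 6/23, 13/23, 13/23, 20/23, 1]
j=0: u_0=3/20 ∈ [1/23, 6/23) → index 1
j=1: u_1=19/60 ∈ [6/23, 13/23) → index 2
j=2: u_2=29/60 ∈ [6/23, 13/23) → index 2
j=3: u_3=13/20 ∈ [13/23, 20/23) → index 4
j=4: u_4=49/60 ∈ [13/23, 20/23) → index 4
j=5: u_5=59/60 ∈ [20/23, 1) → index 5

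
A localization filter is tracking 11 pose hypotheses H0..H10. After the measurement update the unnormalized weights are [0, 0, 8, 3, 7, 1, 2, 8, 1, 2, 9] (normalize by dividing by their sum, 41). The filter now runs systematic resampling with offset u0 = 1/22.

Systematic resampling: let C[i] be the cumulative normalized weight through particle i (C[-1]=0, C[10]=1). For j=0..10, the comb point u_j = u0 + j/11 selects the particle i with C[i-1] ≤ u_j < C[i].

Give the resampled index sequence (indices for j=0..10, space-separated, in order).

2 2 3 4 4 6 7 7 9 10 10

C = [0, 0, 8/41, 11/41, 18/41, 19/41, 21/41, 29/41, 30/41, 32/41, 1]
j=0: u_0=1/22 ∈ [0, 8/41) → index 2
j=1: u_1=3/22 ∈ [0, 8/41) → index 2
j=2: u_2=5/22 ∈ [8/41, 11/41) → index 3
j=3: u_3=7/22 ∈ [11/41, 18/41) → index 4
j=4: u_4=9/22 ∈ [11/41, 18/41) → index 4
j=5: u_5=1/2 ∈ [19/41, 21/41) → index 6
j=6: u_6=13/22 ∈ [21/41, 29/41) → index 7
j=7: u_7=15/22 ∈ [21/41, 29/41) → index 7
j=8: u_8=17/22 ∈ [30/41, 32/41) → index 9
j=9: u_9=19/22 ∈ [32/41, 1) → index 10
j=10: u_10=21/22 ∈ [32/41, 1) → index 10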